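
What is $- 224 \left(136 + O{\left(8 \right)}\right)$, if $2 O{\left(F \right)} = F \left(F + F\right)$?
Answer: $-44800$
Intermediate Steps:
$O{\left(F \right)} = F^{2}$ ($O{\left(F \right)} = \frac{F \left(F + F\right)}{2} = \frac{F 2 F}{2} = \frac{2 F^{2}}{2} = F^{2}$)
$- 224 \left(136 + O{\left(8 \right)}\right) = - 224 \left(136 + 8^{2}\right) = - 224 \left(136 + 64\right) = \left(-224\right) 200 = -44800$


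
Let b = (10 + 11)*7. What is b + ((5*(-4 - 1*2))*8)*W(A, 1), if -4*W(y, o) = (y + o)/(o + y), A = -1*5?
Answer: 207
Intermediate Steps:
A = -5
W(y, o) = -1/4 (W(y, o) = -(y + o)/(4*(o + y)) = -(o + y)/(4*(o + y)) = -1/4*1 = -1/4)
b = 147 (b = 21*7 = 147)
b + ((5*(-4 - 1*2))*8)*W(A, 1) = 147 + ((5*(-4 - 1*2))*8)*(-1/4) = 147 + ((5*(-4 - 2))*8)*(-1/4) = 147 + ((5*(-6))*8)*(-1/4) = 147 - 30*8*(-1/4) = 147 - 240*(-1/4) = 147 + 60 = 207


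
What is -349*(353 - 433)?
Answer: 27920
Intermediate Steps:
-349*(353 - 433) = -349*(-80) = 27920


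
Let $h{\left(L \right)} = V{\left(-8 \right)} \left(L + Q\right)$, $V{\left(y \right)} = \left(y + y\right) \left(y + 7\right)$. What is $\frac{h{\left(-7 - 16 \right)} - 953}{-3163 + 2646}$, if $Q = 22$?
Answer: $\frac{969}{517} \approx 1.8743$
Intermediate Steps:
$V{\left(y \right)} = 2 y \left(7 + y\right)$
$h{\left(L \right)} = 352 + 16 L$ ($h{\left(L \right)} = 2 \left(-8\right) \left(7 - 8\right) \left(L + 22\right) = 2 \left(-8\right) \left(-1\right) \left(22 + L\right) = 16 \left(22 + L\right) = 352 + 16 L$)
$\frac{h{\left(-7 - 16 \right)} - 953}{-3163 + 2646} = \frac{\left(352 + 16 \left(-7 - 16\right)\right) - 953}{-3163 + 2646} = \frac{\left(352 + 16 \left(-23\right)\right) - 953}{-517} = \left(\left(352 - 368\right) - 953\right) \left(- \frac{1}{517}\right) = \left(-16 - 953\right) \left(- \frac{1}{517}\right) = \left(-969\right) \left(- \frac{1}{517}\right) = \frac{969}{517}$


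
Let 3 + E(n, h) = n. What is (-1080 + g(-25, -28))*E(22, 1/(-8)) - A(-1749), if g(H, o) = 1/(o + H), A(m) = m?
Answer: -994882/53 ≈ -18771.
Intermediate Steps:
E(n, h) = -3 + n
g(H, o) = 1/(H + o)
(-1080 + g(-25, -28))*E(22, 1/(-8)) - A(-1749) = (-1080 + 1/(-25 - 28))*(-3 + 22) - 1*(-1749) = (-1080 + 1/(-53))*19 + 1749 = (-1080 - 1/53)*19 + 1749 = -57241/53*19 + 1749 = -1087579/53 + 1749 = -994882/53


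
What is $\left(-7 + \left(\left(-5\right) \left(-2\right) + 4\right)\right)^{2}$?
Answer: $49$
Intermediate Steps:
$\left(-7 + \left(\left(-5\right) \left(-2\right) + 4\right)\right)^{2} = \left(-7 + \left(10 + 4\right)\right)^{2} = \left(-7 + 14\right)^{2} = 7^{2} = 49$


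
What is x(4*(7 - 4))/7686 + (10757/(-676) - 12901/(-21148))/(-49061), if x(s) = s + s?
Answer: 385719425059/112308218049846 ≈ 0.0034345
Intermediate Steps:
x(s) = 2*s
x(4*(7 - 4))/7686 + (10757/(-676) - 12901/(-21148))/(-49061) = (2*(4*(7 - 4)))/7686 + (10757/(-676) - 12901/(-21148))/(-49061) = (2*(4*3))*(1/7686) + (10757*(-1/676) - 12901*(-1/21148))*(-1/49061) = (2*12)*(1/7686) + (-10757/676 + 12901/21148)*(-1/49061) = 24*(1/7686) - 27345995/1787006*(-1/49061) = 4/1281 + 27345995/87672301366 = 385719425059/112308218049846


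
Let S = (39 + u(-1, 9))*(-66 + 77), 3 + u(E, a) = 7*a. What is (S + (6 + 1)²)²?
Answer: 1295044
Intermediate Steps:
u(E, a) = -3 + 7*a
S = 1089 (S = (39 + (-3 + 7*9))*(-66 + 77) = (39 + (-3 + 63))*11 = (39 + 60)*11 = 99*11 = 1089)
(S + (6 + 1)²)² = (1089 + (6 + 1)²)² = (1089 + 7²)² = (1089 + 49)² = 1138² = 1295044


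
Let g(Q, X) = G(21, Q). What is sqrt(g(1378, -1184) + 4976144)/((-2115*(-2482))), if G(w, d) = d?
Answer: sqrt(553058)/1749810 ≈ 0.00042501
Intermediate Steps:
g(Q, X) = Q
sqrt(g(1378, -1184) + 4976144)/((-2115*(-2482))) = sqrt(1378 + 4976144)/((-2115*(-2482))) = sqrt(4977522)/5249430 = (3*sqrt(553058))*(1/5249430) = sqrt(553058)/1749810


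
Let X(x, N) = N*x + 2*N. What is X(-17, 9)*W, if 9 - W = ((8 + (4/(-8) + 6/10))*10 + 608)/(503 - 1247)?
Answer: -332325/248 ≈ -1340.0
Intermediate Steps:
X(x, N) = 2*N + N*x
W = 7385/744 (W = 9 - ((8 + (4/(-8) + 6/10))*10 + 608)/(503 - 1247) = 9 - ((8 + (4*(-⅛) + 6*(⅒)))*10 + 608)/(-744) = 9 - ((8 + (-½ + ⅗))*10 + 608)*(-1)/744 = 9 - ((8 + ⅒)*10 + 608)*(-1)/744 = 9 - ((81/10)*10 + 608)*(-1)/744 = 9 - (81 + 608)*(-1)/744 = 9 - 689*(-1)/744 = 9 - 1*(-689/744) = 9 + 689/744 = 7385/744 ≈ 9.9261)
X(-17, 9)*W = (9*(2 - 17))*(7385/744) = (9*(-15))*(7385/744) = -135*7385/744 = -332325/248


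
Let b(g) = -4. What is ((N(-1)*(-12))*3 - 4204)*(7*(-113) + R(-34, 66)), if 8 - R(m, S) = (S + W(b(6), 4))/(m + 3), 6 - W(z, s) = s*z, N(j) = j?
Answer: 100803080/31 ≈ 3.2517e+6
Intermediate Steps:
W(z, s) = 6 - s*z
R(m, S) = 8 - (22 + S)/(3 + m) (R(m, S) = 8 - (S + (6 - 1*4*(-4)))/(m + 3) = 8 - (S + (6 + 16))/(3 + m) = 8 - (S + 22)/(3 + m) = 8 - (22 + S)/(3 + m))
((N(-1)*(-12))*3 - 4204)*(7*(-113) + R(-34, 66)) = (-1*(-12)*3 - 4204)*(7*(-113) + (2 - 1*66 + 8*(-34))/(3 - 34)) = (12*3 - 4204)*(-791 + (2 - 66 - 272)/(-31)) = (36 - 4204)*(-791 - 1/31*(-336)) = -4168*(-791 + 336/31) = -4168*(-24185/31) = 100803080/31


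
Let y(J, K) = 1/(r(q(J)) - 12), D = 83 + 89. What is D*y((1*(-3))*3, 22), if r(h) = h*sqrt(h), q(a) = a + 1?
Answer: -129/41 + 172*I*sqrt(2)/41 ≈ -3.1463 + 5.9328*I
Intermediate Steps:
q(a) = 1 + a
D = 172
r(h) = h**(3/2)
y(J, K) = 1/(-12 + (1 + J)**(3/2)) (y(J, K) = 1/((1 + J)**(3/2) - 12) = 1/(-12 + (1 + J)**(3/2)))
D*y((1*(-3))*3, 22) = 172/(-12 + (1 + (1*(-3))*3)**(3/2)) = 172/(-12 + (1 - 3*3)**(3/2)) = 172/(-12 + (1 - 9)**(3/2)) = 172/(-12 + (-8)**(3/2)) = 172/(-12 - 16*I*sqrt(2))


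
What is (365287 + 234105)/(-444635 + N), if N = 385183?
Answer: -149848/14863 ≈ -10.082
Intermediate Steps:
(365287 + 234105)/(-444635 + N) = (365287 + 234105)/(-444635 + 385183) = 599392/(-59452) = 599392*(-1/59452) = -149848/14863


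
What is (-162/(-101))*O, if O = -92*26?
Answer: -387504/101 ≈ -3836.7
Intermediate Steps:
O = -2392
(-162/(-101))*O = -162/(-101)*(-2392) = -162*(-1/101)*(-2392) = (162/101)*(-2392) = -387504/101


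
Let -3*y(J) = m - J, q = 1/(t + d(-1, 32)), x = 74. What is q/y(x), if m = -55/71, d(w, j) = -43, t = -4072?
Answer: -213/21846535 ≈ -9.7498e-6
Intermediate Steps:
m = -55/71 (m = -55*1/71 = -55/71 ≈ -0.77465)
q = -1/4115 (q = 1/(-4072 - 43) = 1/(-4115) = -1/4115 ≈ -0.00024301)
y(J) = 55/213 + J/3 (y(J) = -(-55/71 - J)/3 = 55/213 + J/3)
q/y(x) = -1/(4115*(55/213 + (1/3)*74)) = -1/(4115*(55/213 + 74/3)) = -1/(4115*5309/213) = -1/4115*213/5309 = -213/21846535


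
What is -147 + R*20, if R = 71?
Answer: 1273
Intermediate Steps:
-147 + R*20 = -147 + 71*20 = -147 + 1420 = 1273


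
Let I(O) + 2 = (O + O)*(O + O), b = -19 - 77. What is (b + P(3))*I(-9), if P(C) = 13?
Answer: -26726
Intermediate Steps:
b = -96
I(O) = -2 + 4*O² (I(O) = -2 + (O + O)*(O + O) = -2 + (2*O)*(2*O) = -2 + 4*O²)
(b + P(3))*I(-9) = (-96 + 13)*(-2 + 4*(-9)²) = -83*(-2 + 4*81) = -83*(-2 + 324) = -83*322 = -26726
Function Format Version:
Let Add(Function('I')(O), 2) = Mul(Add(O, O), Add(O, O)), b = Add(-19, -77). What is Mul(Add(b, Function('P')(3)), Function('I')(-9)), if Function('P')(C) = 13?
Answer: -26726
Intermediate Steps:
b = -96
Function('I')(O) = Add(-2, Mul(4, Pow(O, 2))) (Function('I')(O) = Add(-2, Mul(Add(O, O), Add(O, O))) = Add(-2, Mul(Mul(2, O), Mul(2, O))) = Add(-2, Mul(4, Pow(O, 2))))
Mul(Add(b, Function('P')(3)), Function('I')(-9)) = Mul(Add(-96, 13), Add(-2, Mul(4, Pow(-9, 2)))) = Mul(-83, Add(-2, Mul(4, 81))) = Mul(-83, Add(-2, 324)) = Mul(-83, 322) = -26726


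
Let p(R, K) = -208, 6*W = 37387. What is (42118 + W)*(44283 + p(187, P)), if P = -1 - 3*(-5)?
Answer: 12785937125/6 ≈ 2.1310e+9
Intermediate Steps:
W = 37387/6 (W = (⅙)*37387 = 37387/6 ≈ 6231.2)
P = 14 (P = -1 + 15 = 14)
(42118 + W)*(44283 + p(187, P)) = (42118 + 37387/6)*(44283 - 208) = (290095/6)*44075 = 12785937125/6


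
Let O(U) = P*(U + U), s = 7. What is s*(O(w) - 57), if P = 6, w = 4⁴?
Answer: 21105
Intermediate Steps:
w = 256
O(U) = 12*U (O(U) = 6*(U + U) = 6*(2*U) = 12*U)
s*(O(w) - 57) = 7*(12*256 - 57) = 7*(3072 - 57) = 7*3015 = 21105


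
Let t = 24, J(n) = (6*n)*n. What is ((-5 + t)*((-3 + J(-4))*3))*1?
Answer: 5301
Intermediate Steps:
J(n) = 6*n²
((-5 + t)*((-3 + J(-4))*3))*1 = ((-5 + 24)*((-3 + 6*(-4)²)*3))*1 = (19*((-3 + 6*16)*3))*1 = (19*((-3 + 96)*3))*1 = (19*(93*3))*1 = (19*279)*1 = 5301*1 = 5301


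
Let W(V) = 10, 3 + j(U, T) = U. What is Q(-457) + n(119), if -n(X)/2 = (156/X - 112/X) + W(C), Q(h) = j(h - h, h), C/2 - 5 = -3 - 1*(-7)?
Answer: -2825/119 ≈ -23.740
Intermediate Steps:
C = 18 (C = 10 + 2*(-3 - 1*(-7)) = 10 + 2*(-3 + 7) = 10 + 2*4 = 10 + 8 = 18)
j(U, T) = -3 + U
Q(h) = -3 (Q(h) = -3 + (h - h) = -3 + 0 = -3)
n(X) = -20 - 88/X (n(X) = -2*((156/X - 112/X) + 10) = -2*(44/X + 10) = -2*(10 + 44/X) = -20 - 88/X)
Q(-457) + n(119) = -3 + (-20 - 88/119) = -3 - 2468/119 = -2825/119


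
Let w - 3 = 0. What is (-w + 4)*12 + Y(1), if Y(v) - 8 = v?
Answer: 21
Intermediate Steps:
w = 3 (w = 3 + 0 = 3)
Y(v) = 8 + v
(-w + 4)*12 + Y(1) = (-1*3 + 4)*12 + (8 + 1) = (-3 + 4)*12 + 9 = 1*12 + 9 = 12 + 9 = 21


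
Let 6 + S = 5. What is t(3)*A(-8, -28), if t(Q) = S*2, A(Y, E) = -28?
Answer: 56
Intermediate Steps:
S = -1 (S = -6 + 5 = -1)
t(Q) = -2 (t(Q) = -1*2 = -2)
t(3)*A(-8, -28) = -2*(-28) = 56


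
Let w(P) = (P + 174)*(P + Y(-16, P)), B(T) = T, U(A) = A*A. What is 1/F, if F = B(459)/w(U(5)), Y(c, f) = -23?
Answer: 398/459 ≈ 0.86710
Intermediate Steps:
U(A) = A**2
w(P) = (-23 + P)*(174 + P) (w(P) = (P + 174)*(P - 23) = (174 + P)*(-23 + P) = (-23 + P)*(174 + P))
F = 459/398 (F = 459/(-4002 + (5**2)**2 + 151*5**2) = 459/(-4002 + 25**2 + 151*25) = 459/(-4002 + 625 + 3775) = 459/398 ≈ 1.1533)
1/F = 1/(459/398) = 398/459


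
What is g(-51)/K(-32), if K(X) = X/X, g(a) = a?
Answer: -51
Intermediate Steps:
K(X) = 1
g(-51)/K(-32) = -51/1 = -51*1 = -51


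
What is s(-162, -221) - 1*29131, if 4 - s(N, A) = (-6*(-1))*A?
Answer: -27801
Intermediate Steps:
s(N, A) = 4 - 6*A (s(N, A) = 4 - (-6*(-1))*A = 4 - 6*A)
s(-162, -221) - 1*29131 = (4 - 6*(-221)) - 1*29131 = (4 + 1326) - 29131 = 1330 - 29131 = -27801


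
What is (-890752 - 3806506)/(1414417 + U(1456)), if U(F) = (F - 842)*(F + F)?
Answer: -4697258/3202385 ≈ -1.4668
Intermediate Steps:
U(F) = 2*F*(-842 + F) (U(F) = (-842 + F)*(2*F) = 2*F*(-842 + F))
(-890752 - 3806506)/(1414417 + U(1456)) = (-890752 - 3806506)/(1414417 + 2*1456*(-842 + 1456)) = -4697258/(1414417 + 2*1456*614) = -4697258/(1414417 + 1787968) = -4697258/3202385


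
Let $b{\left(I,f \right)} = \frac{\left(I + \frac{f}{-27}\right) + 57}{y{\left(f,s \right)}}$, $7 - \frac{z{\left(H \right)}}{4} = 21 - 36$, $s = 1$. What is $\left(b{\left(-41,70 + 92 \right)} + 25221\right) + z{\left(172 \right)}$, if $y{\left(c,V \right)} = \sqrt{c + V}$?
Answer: $25309 + \frac{10 \sqrt{163}}{163} \approx 25310.0$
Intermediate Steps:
$y{\left(c,V \right)} = \sqrt{V + c}$
$z{\left(H \right)} = 88$ ($z{\left(H \right)} = 28 - 4 \left(21 - 36\right) = 28 - -60 = 28 + 60 = 88$)
$b{\left(I,f \right)} = \frac{57 + I - \frac{f}{27}}{\sqrt{1 + f}}$ ($b{\left(I,f \right)} = \frac{\left(I + \frac{f}{-27}\right) + 57}{\sqrt{1 + f}} = \frac{\left(I + f \left(- \frac{1}{27}\right)\right) + 57}{\sqrt{1 + f}} = \frac{\left(I - \frac{f}{27}\right) + 57}{\sqrt{1 + f}} = \frac{57 + I - \frac{f}{27}}{\sqrt{1 + f}}$)
$\left(b{\left(-41,70 + 92 \right)} + 25221\right) + z{\left(172 \right)} = \left(\frac{57 - 41 - \frac{70 + 92}{27}}{\sqrt{1 + \left(70 + 92\right)}} + 25221\right) + 88 = \left(\frac{57 - 41 - 6}{\sqrt{1 + 162}} + 25221\right) + 88 = \left(\frac{57 - 41 - 6}{\sqrt{163}} + 25221\right) + 88 = \left(\frac{\sqrt{163}}{163} \cdot 10 + 25221\right) + 88 = \left(\frac{10 \sqrt{163}}{163} + 25221\right) + 88 = \left(25221 + \frac{10 \sqrt{163}}{163}\right) + 88 = 25309 + \frac{10 \sqrt{163}}{163}$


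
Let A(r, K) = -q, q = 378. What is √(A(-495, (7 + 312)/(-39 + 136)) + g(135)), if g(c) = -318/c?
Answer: 2*I*√21395/15 ≈ 19.503*I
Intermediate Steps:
A(r, K) = -378 (A(r, K) = -1*378 = -378)
√(A(-495, (7 + 312)/(-39 + 136)) + g(135)) = √(-378 - 318/135) = √(-378 - 318*1/135) = √(-378 - 106/45) = √(-17116/45) = 2*I*√21395/15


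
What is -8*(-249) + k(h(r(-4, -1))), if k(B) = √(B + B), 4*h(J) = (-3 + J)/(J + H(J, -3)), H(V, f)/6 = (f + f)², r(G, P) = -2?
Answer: 1992 + I*√535/214 ≈ 1992.0 + 0.10808*I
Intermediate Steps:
H(V, f) = 24*f² (H(V, f) = 6*(f + f)² = 6*(2*f)² = 6*(4*f²) = 24*f²)
h(J) = (-3 + J)/(4*(216 + J)) (h(J) = ((-3 + J)/(J + 24*(-3)²))/4 = ((-3 + J)/(J + 24*9))/4 = ((-3 + J)/(J + 216))/4 = ((-3 + J)/(216 + J))/4 = (-3 + J)/(4*(216 + J)))
k(B) = √2*√B (k(B) = √(2*B) = √2*√B)
-8*(-249) + k(h(r(-4, -1))) = -8*(-249) + √2*√((-3 - 2)/(4*(216 - 2))) = 1992 + √2*√((¼)*(-5)/214) = 1992 + √2*√((¼)*(1/214)*(-5)) = 1992 + √2*√(-5/856) = 1992 + √2*(I*√1070/428) = 1992 + I*√535/214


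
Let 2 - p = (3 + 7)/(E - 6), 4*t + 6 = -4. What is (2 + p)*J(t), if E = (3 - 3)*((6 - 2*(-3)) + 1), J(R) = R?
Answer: -85/6 ≈ -14.167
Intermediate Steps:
t = -5/2 (t = -3/2 + (¼)*(-4) = -3/2 - 1 = -5/2 ≈ -2.5000)
E = 0 (E = 0*((6 + 6) + 1) = 0*(12 + 1) = 0*13 = 0)
p = 11/3 (p = 2 - (3 + 7)/(0 - 6) = 2 - 10/(-6) = 2 - 10*(-1)/6 = 2 - 1*(-5/3) = 2 + 5/3 = 11/3 ≈ 3.6667)
(2 + p)*J(t) = (2 + 11/3)*(-5/2) = (17/3)*(-5/2) = -85/6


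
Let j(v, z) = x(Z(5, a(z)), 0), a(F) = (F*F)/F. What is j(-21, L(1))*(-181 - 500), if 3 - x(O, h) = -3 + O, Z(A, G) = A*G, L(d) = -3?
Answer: -14301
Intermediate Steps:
a(F) = F (a(F) = F²/F = F)
x(O, h) = 6 - O (x(O, h) = 3 - (-3 + O) = 3 + (3 - O) = 6 - O)
j(v, z) = 6 - 5*z
j(-21, L(1))*(-181 - 500) = (6 - 5*(-3))*(-181 - 500) = (6 + 15)*(-681) = 21*(-681) = -14301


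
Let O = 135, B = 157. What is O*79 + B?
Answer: 10822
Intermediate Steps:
O*79 + B = 135*79 + 157 = 10665 + 157 = 10822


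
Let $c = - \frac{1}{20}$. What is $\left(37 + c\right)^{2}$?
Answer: $\frac{546121}{400} \approx 1365.3$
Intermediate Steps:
$c = - \frac{1}{20}$ ($c = \left(-1\right) \frac{1}{20} = - \frac{1}{20} \approx -0.05$)
$\left(37 + c\right)^{2} = \left(37 - \frac{1}{20}\right)^{2} = \left(\frac{739}{20}\right)^{2} = \frac{546121}{400}$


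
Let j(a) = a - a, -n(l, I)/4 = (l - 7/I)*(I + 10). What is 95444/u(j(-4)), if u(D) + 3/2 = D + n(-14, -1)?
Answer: 190888/501 ≈ 381.01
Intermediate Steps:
n(l, I) = -4*(10 + I)*(l - 7/I) (n(l, I) = -4*(l - 7/I)*(I + 10) = -4*(l - 7/I)*(10 + I) = -4*(10 + I)*(l - 7/I))
j(a) = 0
u(D) = 501/2 + D (u(D) = -3/2 + (D + (28 - 40*(-14) + 280/(-1) - 4*(-1)*(-14))) = -3/2 + (D + (28 + 560 + 280*(-1) - 56)) = -3/2 + (D + (28 + 560 - 280 - 56)) = -3/2 + (D + 252) = -3/2 + (252 + D) = 501/2 + D)
95444/u(j(-4)) = 95444/(501/2 + 0) = 95444/(501/2) = 95444*(2/501) = 190888/501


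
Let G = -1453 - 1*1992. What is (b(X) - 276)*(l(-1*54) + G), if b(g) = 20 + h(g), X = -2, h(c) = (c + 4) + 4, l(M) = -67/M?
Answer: 23245375/27 ≈ 8.6094e+5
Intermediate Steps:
h(c) = 8 + c (h(c) = (4 + c) + 4 = 8 + c)
b(g) = 28 + g (b(g) = 20 + (8 + g) = 28 + g)
G = -3445 (G = -1453 - 1992 = -3445)
(b(X) - 276)*(l(-1*54) + G) = ((28 - 2) - 276)*(-67/((-1*54)) - 3445) = (26 - 276)*(-67/(-54) - 3445) = -250*(-67*(-1/54) - 3445) = -250*(67/54 - 3445) = -250*(-185963/54) = 23245375/27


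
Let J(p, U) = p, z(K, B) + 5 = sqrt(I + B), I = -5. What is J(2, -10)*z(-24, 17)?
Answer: -10 + 4*sqrt(3) ≈ -3.0718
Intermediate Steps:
z(K, B) = -5 + sqrt(-5 + B)
J(2, -10)*z(-24, 17) = 2*(-5 + sqrt(-5 + 17)) = 2*(-5 + sqrt(12)) = 2*(-5 + 2*sqrt(3)) = -10 + 4*sqrt(3)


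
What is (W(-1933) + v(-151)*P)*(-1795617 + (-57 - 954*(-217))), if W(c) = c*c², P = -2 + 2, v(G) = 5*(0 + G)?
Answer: 11474279627759472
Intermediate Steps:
v(G) = 5*G
P = 0
W(c) = c³
(W(-1933) + v(-151)*P)*(-1795617 + (-57 - 954*(-217))) = ((-1933)³ + (5*(-151))*0)*(-1795617 + (-57 - 954*(-217))) = (-7222633237 - 755*0)*(-1795617 + (-57 + 207018)) = (-7222633237 + 0)*(-1795617 + 206961) = -7222633237*(-1588656) = 11474279627759472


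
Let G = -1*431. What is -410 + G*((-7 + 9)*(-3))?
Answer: 2176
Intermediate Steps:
G = -431
-410 + G*((-7 + 9)*(-3)) = -410 - 431*(-7 + 9)*(-3) = -410 - 862*(-3) = -410 - 431*(-6) = -410 + 2586 = 2176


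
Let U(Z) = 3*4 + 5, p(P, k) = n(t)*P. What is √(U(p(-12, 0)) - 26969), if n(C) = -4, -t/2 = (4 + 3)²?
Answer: 2*I*√6738 ≈ 164.17*I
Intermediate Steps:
t = -98 (t = -2*(4 + 3)² = -2*7² = -2*49 = -98)
p(P, k) = -4*P
U(Z) = 17 (U(Z) = 12 + 5 = 17)
√(U(p(-12, 0)) - 26969) = √(17 - 26969) = √(-26952) = 2*I*√6738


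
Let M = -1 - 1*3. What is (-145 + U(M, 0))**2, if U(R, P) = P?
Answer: 21025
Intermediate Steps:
M = -4 (M = -1 - 3 = -4)
(-145 + U(M, 0))**2 = (-145 + 0)**2 = (-145)**2 = 21025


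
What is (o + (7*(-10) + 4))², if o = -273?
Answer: 114921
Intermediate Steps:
(o + (7*(-10) + 4))² = (-273 + (7*(-10) + 4))² = (-273 + (-70 + 4))² = (-273 - 66)² = (-339)² = 114921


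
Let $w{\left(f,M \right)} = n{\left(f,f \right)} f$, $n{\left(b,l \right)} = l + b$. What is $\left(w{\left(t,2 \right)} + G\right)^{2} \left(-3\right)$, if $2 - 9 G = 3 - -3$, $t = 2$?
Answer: $- \frac{4624}{27} \approx -171.26$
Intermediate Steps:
$n{\left(b,l \right)} = b + l$
$w{\left(f,M \right)} = 2 f^{2}$ ($w{\left(f,M \right)} = \left(f + f\right) f = 2 f f = 2 f^{2}$)
$G = - \frac{4}{9}$ ($G = \frac{2}{9} - \frac{3 - -3}{9} = \frac{2}{9} - \frac{3 + 3}{9} = \frac{2}{9} - \frac{2}{3} = - \frac{4}{9} \approx -0.44444$)
$\left(w{\left(t,2 \right)} + G\right)^{2} \left(-3\right) = \left(2 \cdot 2^{2} - \frac{4}{9}\right)^{2} \left(-3\right) = \left(2 \cdot 4 - \frac{4}{9}\right)^{2} \left(-3\right) = \left(8 - \frac{4}{9}\right)^{2} \left(-3\right) = \left(\frac{68}{9}\right)^{2} \left(-3\right) = \frac{4624}{81} \left(-3\right) = - \frac{4624}{27}$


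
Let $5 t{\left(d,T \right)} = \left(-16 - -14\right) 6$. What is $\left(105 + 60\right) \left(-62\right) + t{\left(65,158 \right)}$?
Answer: $- \frac{51162}{5} \approx -10232.0$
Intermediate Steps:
$t{\left(d,T \right)} = - \frac{12}{5}$ ($t{\left(d,T \right)} = \frac{\left(-16 - -14\right) 6}{5} = \frac{\left(-16 + 14\right) 6}{5} = \frac{\left(-2\right) 6}{5} = \frac{1}{5} \left(-12\right) = - \frac{12}{5}$)
$\left(105 + 60\right) \left(-62\right) + t{\left(65,158 \right)} = \left(105 + 60\right) \left(-62\right) - \frac{12}{5} = 165 \left(-62\right) - \frac{12}{5} = -10230 - \frac{12}{5} = - \frac{51162}{5}$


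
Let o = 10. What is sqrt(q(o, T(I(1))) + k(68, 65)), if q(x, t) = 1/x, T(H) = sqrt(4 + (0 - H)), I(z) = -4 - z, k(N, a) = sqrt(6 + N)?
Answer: sqrt(10 + 100*sqrt(74))/10 ≈ 2.9500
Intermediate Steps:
T(H) = sqrt(4 - H)
sqrt(q(o, T(I(1))) + k(68, 65)) = sqrt(1/10 + sqrt(6 + 68)) = sqrt(1/10 + sqrt(74))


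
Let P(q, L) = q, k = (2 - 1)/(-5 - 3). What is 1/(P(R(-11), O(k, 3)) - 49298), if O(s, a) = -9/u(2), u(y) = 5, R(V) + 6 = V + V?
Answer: -1/49326 ≈ -2.0273e-5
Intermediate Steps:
R(V) = -6 + 2*V (R(V) = -6 + (V + V) = -6 + 2*V)
k = -1/8 (k = 1/(-8) = 1*(-1/8) = -1/8 ≈ -0.12500)
O(s, a) = -9/5
1/(P(R(-11), O(k, 3)) - 49298) = 1/((-6 + 2*(-11)) - 49298) = 1/((-6 - 22) - 49298) = 1/(-28 - 49298) = 1/(-49326) = -1/49326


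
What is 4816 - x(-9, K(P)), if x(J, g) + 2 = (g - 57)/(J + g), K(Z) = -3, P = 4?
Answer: 4813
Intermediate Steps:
x(J, g) = -2 + (-57 + g)/(J + g) (x(J, g) = -2 + (g - 57)/(J + g) = -2 + (-57 + g)/(J + g))
4816 - x(-9, K(P)) = 4816 - (-57 - 1*(-3) - 2*(-9))/(-9 - 3) = 4816 - (-57 + 3 + 18)/(-12) = 4816 - (-1)*(-36)/12 = 4816 - 1*3 = 4816 - 3 = 4813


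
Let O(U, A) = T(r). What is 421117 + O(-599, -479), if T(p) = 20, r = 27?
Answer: 421137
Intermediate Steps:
O(U, A) = 20
421117 + O(-599, -479) = 421117 + 20 = 421137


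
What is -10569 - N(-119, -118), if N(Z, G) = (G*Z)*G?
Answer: 1646387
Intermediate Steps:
N(Z, G) = Z*G**2
-10569 - N(-119, -118) = -10569 - (-119)*(-118)**2 = -10569 - (-119)*13924 = -10569 - 1*(-1656956) = -10569 + 1656956 = 1646387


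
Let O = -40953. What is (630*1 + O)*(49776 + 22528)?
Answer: -2915514192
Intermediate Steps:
(630*1 + O)*(49776 + 22528) = (630*1 - 40953)*(49776 + 22528) = (630 - 40953)*72304 = -40323*72304 = -2915514192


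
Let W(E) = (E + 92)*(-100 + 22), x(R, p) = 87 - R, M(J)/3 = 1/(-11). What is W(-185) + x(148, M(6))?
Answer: 7193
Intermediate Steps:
M(J) = -3/11 (M(J) = 3*(1/(-11)) = 3*(1*(-1/11)) = 3*(-1/11) = -3/11)
W(E) = -7176 - 78*E (W(E) = (92 + E)*(-78) = -7176 - 78*E)
W(-185) + x(148, M(6)) = (-7176 - 78*(-185)) + (87 - 1*148) = (-7176 + 14430) + (87 - 148) = 7254 - 61 = 7193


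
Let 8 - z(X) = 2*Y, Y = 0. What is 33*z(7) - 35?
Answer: 229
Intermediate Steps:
z(X) = 8 (z(X) = 8 - 2*0 = 8 - 1*0 = 8 + 0 = 8)
33*z(7) - 35 = 33*8 - 35 = 264 - 35 = 229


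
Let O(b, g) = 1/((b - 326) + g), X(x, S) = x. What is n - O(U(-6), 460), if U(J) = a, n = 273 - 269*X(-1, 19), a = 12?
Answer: 79131/146 ≈ 541.99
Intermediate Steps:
n = 542 (n = 273 - 269*(-1) = 273 + 269 = 542)
U(J) = 12
O(b, g) = 1/(-326 + b + g) (O(b, g) = 1/((-326 + b) + g) = 1/(-326 + b + g))
n - O(U(-6), 460) = 542 - 1/(-326 + 12 + 460) = 542 - 1/146 = 79131/146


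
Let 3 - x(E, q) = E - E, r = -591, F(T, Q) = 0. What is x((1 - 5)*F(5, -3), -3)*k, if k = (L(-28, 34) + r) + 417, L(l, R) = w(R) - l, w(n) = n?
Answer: -336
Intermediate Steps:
L(l, R) = R - l
k = -112 (k = ((34 - 1*(-28)) - 591) + 417 = ((34 + 28) - 591) + 417 = (62 - 591) + 417 = -529 + 417 = -112)
x(E, q) = 3 (x(E, q) = 3 - (E - E) = 3 - 1*0 = 3 + 0 = 3)
x((1 - 5)*F(5, -3), -3)*k = 3*(-112) = -336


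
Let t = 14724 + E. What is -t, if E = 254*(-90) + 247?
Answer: 7889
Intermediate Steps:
E = -22613 (E = -22860 + 247 = -22613)
t = -7889 (t = 14724 - 22613 = -7889)
-t = -1*(-7889) = 7889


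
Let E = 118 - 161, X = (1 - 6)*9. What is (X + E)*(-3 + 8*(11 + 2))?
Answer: -8888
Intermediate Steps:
X = -45 (X = -5*9 = -45)
E = -43
(X + E)*(-3 + 8*(11 + 2)) = (-45 - 43)*(-3 + 8*(11 + 2)) = -88*(-3 + 8*13) = -88*(-3 + 104) = -88*101 = -8888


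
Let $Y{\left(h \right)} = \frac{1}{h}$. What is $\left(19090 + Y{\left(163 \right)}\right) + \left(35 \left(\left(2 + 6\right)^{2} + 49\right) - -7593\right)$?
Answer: $\frac{4993995}{163} \approx 30638.0$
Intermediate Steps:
$\left(19090 + Y{\left(163 \right)}\right) + \left(35 \left(\left(2 + 6\right)^{2} + 49\right) - -7593\right) = \left(19090 + \frac{1}{163}\right) + \left(35 \left(\left(2 + 6\right)^{2} + 49\right) - -7593\right) = \left(19090 + \frac{1}{163}\right) + \left(35 \left(8^{2} + 49\right) + 7593\right) = \frac{3111671}{163} + \left(35 \left(64 + 49\right) + 7593\right) = \frac{3111671}{163} + \left(35 \cdot 113 + 7593\right) = \frac{3111671}{163} + \left(3955 + 7593\right) = \frac{3111671}{163} + 11548 = \frac{4993995}{163}$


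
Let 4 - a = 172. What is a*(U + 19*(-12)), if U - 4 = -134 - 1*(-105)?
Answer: 42504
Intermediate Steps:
a = -168 (a = 4 - 1*172 = 4 - 172 = -168)
U = -25 (U = 4 + (-134 - 1*(-105)) = 4 + (-134 + 105) = 4 - 29 = -25)
a*(U + 19*(-12)) = -168*(-25 + 19*(-12)) = -168*(-25 - 228) = -168*(-253) = 42504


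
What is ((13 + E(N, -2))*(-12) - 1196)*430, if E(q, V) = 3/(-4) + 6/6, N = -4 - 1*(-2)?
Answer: -582650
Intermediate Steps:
N = -2 (N = -4 + 2 = -2)
E(q, V) = 1/4 (E(q, V) = 3*(-1/4) + 6*(1/6) = -3/4 + 1 = 1/4)
((13 + E(N, -2))*(-12) - 1196)*430 = ((13 + 1/4)*(-12) - 1196)*430 = ((53/4)*(-12) - 1196)*430 = (-159 - 1196)*430 = -1355*430 = -582650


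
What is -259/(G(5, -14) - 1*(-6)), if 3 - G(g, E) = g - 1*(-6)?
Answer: 259/2 ≈ 129.50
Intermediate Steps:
G(g, E) = -3 - g (G(g, E) = 3 - (g - 1*(-6)) = 3 - (g + 6) = 3 - (6 + g) = 3 + (-6 - g) = -3 - g)
-259/(G(5, -14) - 1*(-6)) = -259/((-3 - 1*5) - 1*(-6)) = -259/((-3 - 5) + 6) = -259/(-8 + 6) = -259/(-2) = -259*(-1/2) = 259/2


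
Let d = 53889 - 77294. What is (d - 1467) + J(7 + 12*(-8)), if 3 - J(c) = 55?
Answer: -24924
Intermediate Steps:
d = -23405
J(c) = -52 (J(c) = 3 - 1*55 = 3 - 55 = -52)
(d - 1467) + J(7 + 12*(-8)) = (-23405 - 1467) - 52 = -24872 - 52 = -24924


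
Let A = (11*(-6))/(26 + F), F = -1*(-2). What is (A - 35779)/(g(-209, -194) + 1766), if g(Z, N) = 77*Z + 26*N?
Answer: 500939/271194 ≈ 1.8472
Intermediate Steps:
g(Z, N) = 26*N + 77*Z
F = 2
A = -33/14 (A = (11*(-6))/(26 + 2) = -66/28 = -66*1/28 = -33/14 ≈ -2.3571)
(A - 35779)/(g(-209, -194) + 1766) = (-33/14 - 35779)/((26*(-194) + 77*(-209)) + 1766) = -500939/(14*((-5044 - 16093) + 1766)) = -500939/(14*(-21137 + 1766)) = -500939/14/(-19371) = -500939/14*(-1/19371) = 500939/271194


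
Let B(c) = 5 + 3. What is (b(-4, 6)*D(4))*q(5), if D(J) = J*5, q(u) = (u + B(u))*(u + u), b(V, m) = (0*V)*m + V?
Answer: -10400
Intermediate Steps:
B(c) = 8
b(V, m) = V (b(V, m) = 0*m + V = 0 + V = V)
q(u) = 2*u*(8 + u) (q(u) = (u + 8)*(u + u) = (8 + u)*(2*u) = 2*u*(8 + u))
D(J) = 5*J
(b(-4, 6)*D(4))*q(5) = (-20*4)*(2*5*(8 + 5)) = (-4*20)*(2*5*13) = -80*130 = -10400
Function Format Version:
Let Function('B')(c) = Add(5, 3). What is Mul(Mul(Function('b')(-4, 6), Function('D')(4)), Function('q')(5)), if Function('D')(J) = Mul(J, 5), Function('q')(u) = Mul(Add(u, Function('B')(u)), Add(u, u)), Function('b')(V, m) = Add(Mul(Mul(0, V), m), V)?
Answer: -10400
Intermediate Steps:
Function('B')(c) = 8
Function('b')(V, m) = V (Function('b')(V, m) = Add(Mul(0, m), V) = Add(0, V) = V)
Function('q')(u) = Mul(2, u, Add(8, u)) (Function('q')(u) = Mul(Add(u, 8), Add(u, u)) = Mul(Add(8, u), Mul(2, u)) = Mul(2, u, Add(8, u)))
Function('D')(J) = Mul(5, J)
Mul(Mul(Function('b')(-4, 6), Function('D')(4)), Function('q')(5)) = Mul(Mul(-4, Mul(5, 4)), Mul(2, 5, Add(8, 5))) = Mul(Mul(-4, 20), Mul(2, 5, 13)) = Mul(-80, 130) = -10400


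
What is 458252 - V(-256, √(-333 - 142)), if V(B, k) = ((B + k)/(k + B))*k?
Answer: 458252 - 5*I*√19 ≈ 4.5825e+5 - 21.794*I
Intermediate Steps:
V(B, k) = k (V(B, k) = ((B + k)/(B + k))*k = 1*k = k)
458252 - V(-256, √(-333 - 142)) = 458252 - √(-333 - 142) = 458252 - √(-475) = 458252 - 5*I*√19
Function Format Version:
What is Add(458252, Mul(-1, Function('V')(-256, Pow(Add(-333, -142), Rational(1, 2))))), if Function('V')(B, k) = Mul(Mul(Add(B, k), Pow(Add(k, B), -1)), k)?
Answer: Add(458252, Mul(-5, I, Pow(19, Rational(1, 2)))) ≈ Add(4.5825e+5, Mul(-21.794, I))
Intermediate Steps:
Function('V')(B, k) = k (Function('V')(B, k) = Mul(Mul(Add(B, k), Pow(Add(B, k), -1)), k) = Mul(1, k) = k)
Add(458252, Mul(-1, Function('V')(-256, Pow(Add(-333, -142), Rational(1, 2))))) = Add(458252, Mul(-1, Pow(Add(-333, -142), Rational(1, 2)))) = Add(458252, Mul(-1, Pow(-475, Rational(1, 2)))) = Add(458252, Mul(-1, Mul(5, I, Pow(19, Rational(1, 2))))) = Add(458252, Mul(-5, I, Pow(19, Rational(1, 2))))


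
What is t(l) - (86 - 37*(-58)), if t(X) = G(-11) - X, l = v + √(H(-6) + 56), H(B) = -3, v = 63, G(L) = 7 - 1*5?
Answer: -2293 - √53 ≈ -2300.3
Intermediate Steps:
G(L) = 2 (G(L) = 7 - 5 = 2)
l = 63 + √53 (l = 63 + √(-3 + 56) = 63 + √53 ≈ 70.280)
t(X) = 2 - X
t(l) - (86 - 37*(-58)) = (2 - (63 + √53)) - (86 - 37*(-58)) = (2 + (-63 - √53)) - (86 + 2146) = (-61 - √53) - 1*2232 = (-61 - √53) - 2232 = -2293 - √53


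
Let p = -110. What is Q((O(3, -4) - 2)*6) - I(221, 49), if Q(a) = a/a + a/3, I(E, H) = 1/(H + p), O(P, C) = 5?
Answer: 428/61 ≈ 7.0164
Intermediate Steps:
I(E, H) = 1/(-110 + H) (I(E, H) = 1/(H - 110) = 1/(-110 + H))
Q(a) = 1 + a/3 (Q(a) = 1 + a*(1/3) = 1 + a/3)
Q((O(3, -4) - 2)*6) - I(221, 49) = (1 + ((5 - 2)*6)/3) - 1/(-110 + 49) = (1 + (3*6)/3) - 1/(-61) = (1 + (1/3)*18) - 1*(-1/61) = (1 + 6) + 1/61 = 7 + 1/61 = 428/61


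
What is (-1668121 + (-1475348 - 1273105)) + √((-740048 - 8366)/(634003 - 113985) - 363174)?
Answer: -4416574 + I*√24552359380924957/260009 ≈ -4.4166e+6 + 602.64*I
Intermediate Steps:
(-1668121 + (-1475348 - 1273105)) + √((-740048 - 8366)/(634003 - 113985) - 363174) = (-1668121 - 2748453) + √(-748414/520018 - 363174) = -4416574 + √(-748414*1/520018 - 363174) = -4416574 + √(-374207/260009 - 363174) = -4416574 + √(-94428882773/260009) = -4416574 + I*√24552359380924957/260009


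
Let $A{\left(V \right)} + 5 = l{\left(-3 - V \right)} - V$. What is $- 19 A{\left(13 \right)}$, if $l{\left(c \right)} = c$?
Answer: $646$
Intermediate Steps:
$A{\left(V \right)} = -8 - 2 V$ ($A{\left(V \right)} = -5 - \left(3 + 2 V\right) = -8 - 2 V$)
$- 19 A{\left(13 \right)} = - 19 \left(-8 - 26\right) = \left(-19\right) \left(-34\right) = 646$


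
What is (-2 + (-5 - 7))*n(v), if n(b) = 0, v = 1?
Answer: 0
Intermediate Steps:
(-2 + (-5 - 7))*n(v) = (-2 + (-5 - 7))*0 = (-2 - 12)*0 = -14*0 = 0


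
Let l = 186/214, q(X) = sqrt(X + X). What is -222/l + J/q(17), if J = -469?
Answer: -7918/31 - 469*sqrt(34)/34 ≈ -335.85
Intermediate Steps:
q(X) = sqrt(2)*sqrt(X) (q(X) = sqrt(2*X) = sqrt(2)*sqrt(X))
l = 93/107 (l = 186*(1/214) = 93/107 ≈ 0.86916)
-222/l + J/q(17) = -222/93/107 - 469*sqrt(34)/34 = -222*107/93 - 469*sqrt(34)/34 = -7918/31 - 469*sqrt(34)/34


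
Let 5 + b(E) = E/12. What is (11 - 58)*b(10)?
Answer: 1175/6 ≈ 195.83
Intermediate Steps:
b(E) = -5 + E/12
(11 - 58)*b(10) = (11 - 58)*(-5 + (1/12)*10) = -47*(-5 + ⅚) = -47*(-25/6) = 1175/6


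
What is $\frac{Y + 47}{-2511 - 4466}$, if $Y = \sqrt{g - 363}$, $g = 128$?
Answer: $- \frac{47}{6977} - \frac{i \sqrt{235}}{6977} \approx -0.0067364 - 0.0021972 i$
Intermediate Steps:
$Y = i \sqrt{235}$ ($Y = \sqrt{128 - 363} = \sqrt{-235} = i \sqrt{235} \approx 15.33 i$)
$\frac{Y + 47}{-2511 - 4466} = \frac{i \sqrt{235} + 47}{-2511 - 4466} = \frac{47 + i \sqrt{235}}{-6977} = \left(47 + i \sqrt{235}\right) \left(- \frac{1}{6977}\right) = - \frac{47}{6977} - \frac{i \sqrt{235}}{6977}$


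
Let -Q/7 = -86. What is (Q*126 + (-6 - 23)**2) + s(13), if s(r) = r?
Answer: 76706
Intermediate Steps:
Q = 602 (Q = -7*(-86) = 602)
(Q*126 + (-6 - 23)**2) + s(13) = (602*126 + (-6 - 23)**2) + 13 = (75852 + (-29)**2) + 13 = (75852 + 841) + 13 = 76693 + 13 = 76706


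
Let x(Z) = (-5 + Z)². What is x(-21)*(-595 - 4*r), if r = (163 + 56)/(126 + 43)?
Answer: -405724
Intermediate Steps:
r = 219/169 ≈ 1.2959
x(-21)*(-595 - 4*r) = (-5 - 21)²*(-595 - 4*219/169) = (-26)²*(-595 - 876/169) = 676*(-101431/169) = -405724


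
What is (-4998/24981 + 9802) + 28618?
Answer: 319921674/8327 ≈ 38420.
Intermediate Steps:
(-4998/24981 + 9802) + 28618 = (-4998*1/24981 + 9802) + 28618 = (-1666/8327 + 9802) + 28618 = 81619588/8327 + 28618 = 319921674/8327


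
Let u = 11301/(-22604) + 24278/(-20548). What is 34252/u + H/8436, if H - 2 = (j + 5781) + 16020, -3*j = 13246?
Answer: -100645573682329723/4941341825220 ≈ -20368.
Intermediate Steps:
j = -13246/3 (j = -⅓*13246 = -13246/3 ≈ -4415.3)
H = 52163/3 (H = 2 + ((-13246/3 + 5781) + 16020) = 2 + (4097/3 + 16020) = 2 + 52157/3 = 52163/3 ≈ 17388.)
u = -195248215/116116748 (u = 11301*(-1/22604) + 24278*(-1/20548) = -11301/22604 - 12139/10274 = -195248215/116116748 ≈ -1.6815)
34252/u + H/8436 = 34252/(-195248215/116116748) + (52163/3)/8436 = 34252*(-116116748/195248215) + (52163/3)*(1/8436) = -3977230852496/195248215 + 52163/25308 = -100645573682329723/4941341825220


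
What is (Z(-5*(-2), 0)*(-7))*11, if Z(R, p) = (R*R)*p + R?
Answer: -770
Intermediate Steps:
Z(R, p) = R + p*R**2 (Z(R, p) = R**2*p + R = p*R**2 + R = R + p*R**2)
(Z(-5*(-2), 0)*(-7))*11 = (((-5*(-2))*(1 - 5*(-2)*0))*(-7))*11 = ((10*(1 + 10*0))*(-7))*11 = ((10*(1 + 0))*(-7))*11 = ((10*1)*(-7))*11 = (10*(-7))*11 = -70*11 = -770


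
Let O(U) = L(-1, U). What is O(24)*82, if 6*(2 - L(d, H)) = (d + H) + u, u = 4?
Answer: -205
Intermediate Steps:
L(d, H) = 4/3 - H/6 - d/6 (L(d, H) = 2 - ((d + H) + 4)/6 = 2 - ((H + d) + 4)/6 = 2 - (4 + H + d)/6 = 2 + (-⅔ - H/6 - d/6) = 4/3 - H/6 - d/6)
O(U) = 3/2 - U/6 (O(U) = 4/3 - U/6 - ⅙*(-1) = 4/3 - U/6 + ⅙ = 3/2 - U/6)
O(24)*82 = (3/2 - ⅙*24)*82 = (3/2 - 4)*82 = -5/2*82 = -205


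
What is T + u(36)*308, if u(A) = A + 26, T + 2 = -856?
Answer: 18238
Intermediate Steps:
T = -858 (T = -2 - 856 = -858)
u(A) = 26 + A
T + u(36)*308 = -858 + (26 + 36)*308 = -858 + 62*308 = -858 + 19096 = 18238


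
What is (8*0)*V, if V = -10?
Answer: 0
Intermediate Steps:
(8*0)*V = (8*0)*(-10) = 0*(-10) = 0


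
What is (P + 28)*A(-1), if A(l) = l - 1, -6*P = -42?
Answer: -70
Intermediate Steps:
P = 7 (P = -1/6*(-42) = 7)
A(l) = -1 + l
(P + 28)*A(-1) = (7 + 28)*(-1 - 1) = 35*(-2) = -70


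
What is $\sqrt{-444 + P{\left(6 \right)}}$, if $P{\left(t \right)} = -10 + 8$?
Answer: $i \sqrt{446} \approx 21.119 i$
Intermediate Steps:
$P{\left(t \right)} = -2$
$\sqrt{-444 + P{\left(6 \right)}} = \sqrt{-444 - 2} = \sqrt{-446} = i \sqrt{446}$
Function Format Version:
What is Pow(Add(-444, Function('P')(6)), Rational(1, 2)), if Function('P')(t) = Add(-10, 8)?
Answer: Mul(I, Pow(446, Rational(1, 2))) ≈ Mul(21.119, I)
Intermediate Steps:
Function('P')(t) = -2
Pow(Add(-444, Function('P')(6)), Rational(1, 2)) = Pow(Add(-444, -2), Rational(1, 2)) = Pow(-446, Rational(1, 2)) = Mul(I, Pow(446, Rational(1, 2)))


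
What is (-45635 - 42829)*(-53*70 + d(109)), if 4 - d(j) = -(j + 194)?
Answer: 301042992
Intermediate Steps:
d(j) = 198 + j (d(j) = 4 - (-1)*(j + 194) = 4 - (-1)*(194 + j) = 4 - (-194 - j) = 4 + (194 + j) = 198 + j)
(-45635 - 42829)*(-53*70 + d(109)) = (-45635 - 42829)*(-53*70 + (198 + 109)) = -88464*(-3710 + 307) = -88464*(-3403) = 301042992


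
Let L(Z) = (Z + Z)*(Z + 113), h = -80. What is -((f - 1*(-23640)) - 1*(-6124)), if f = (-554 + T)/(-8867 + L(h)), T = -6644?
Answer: -421078506/14147 ≈ -29765.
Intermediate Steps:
L(Z) = 2*Z*(113 + Z) (L(Z) = (2*Z)*(113 + Z) = 2*Z*(113 + Z))
f = 7198/14147 (f = (-554 - 6644)/(-8867 + 2*(-80)*(113 - 80)) = -7198/(-8867 + 2*(-80)*33) = -7198/(-8867 - 5280) = -7198/(-14147) = -7198*(-1/14147) = 7198/14147 ≈ 0.50880)
-((f - 1*(-23640)) - 1*(-6124)) = -((7198/14147 - 1*(-23640)) - 1*(-6124)) = -((7198/14147 + 23640) + 6124) = -(334442278/14147 + 6124) = -1*421078506/14147 = -421078506/14147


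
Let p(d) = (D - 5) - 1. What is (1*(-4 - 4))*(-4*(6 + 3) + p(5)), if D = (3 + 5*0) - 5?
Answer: 352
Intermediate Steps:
D = -2 (D = (3 + 0) - 5 = 3 - 5 = -2)
p(d) = -8 (p(d) = (-2 - 5) - 1 = -7 - 1 = -8)
(1*(-4 - 4))*(-4*(6 + 3) + p(5)) = (1*(-4 - 4))*(-4*(6 + 3) - 8) = (1*(-8))*(-4*9 - 8) = -8*(-36 - 8) = -8*(-44) = 352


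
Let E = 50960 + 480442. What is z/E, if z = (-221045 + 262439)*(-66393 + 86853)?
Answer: 4553340/2857 ≈ 1593.7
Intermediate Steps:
z = 846921240 (z = 41394*20460 = 846921240)
E = 531402
z/E = 846921240/531402 = 846921240*(1/531402) = 4553340/2857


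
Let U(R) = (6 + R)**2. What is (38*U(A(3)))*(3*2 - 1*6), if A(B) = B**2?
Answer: 0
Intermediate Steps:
(38*U(A(3)))*(3*2 - 1*6) = (38*(6 + 3**2)**2)*(3*2 - 1*6) = (38*(6 + 9)**2)*(6 - 6) = (38*15**2)*0 = (38*225)*0 = 8550*0 = 0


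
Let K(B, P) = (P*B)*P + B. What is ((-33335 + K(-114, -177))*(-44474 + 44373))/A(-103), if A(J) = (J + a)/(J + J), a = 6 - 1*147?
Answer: 37502346865/122 ≈ 3.0740e+8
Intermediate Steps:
K(B, P) = B + B*P**2 (K(B, P) = (B*P)*P + B = B*P**2 + B = B + B*P**2)
a = -141 (a = 6 - 147 = -141)
A(J) = (-141 + J)/(2*J) (A(J) = (J - 141)/(J + J) = (-141 + J)/((2*J)) = (-141 + J)*(1/(2*J)) = (-141 + J)/(2*J))
((-33335 + K(-114, -177))*(-44474 + 44373))/A(-103) = ((-33335 - 114*(1 + (-177)**2))*(-44474 + 44373))/(((1/2)*(-141 - 103)/(-103))) = ((-33335 - 114*(1 + 31329))*(-101))/(((1/2)*(-1/103)*(-244))) = ((-33335 - 114*31330)*(-101))/(122/103) = ((-33335 - 3571620)*(-101))*(103/122) = -3604955*(-101)*(103/122) = 364100455*(103/122) = 37502346865/122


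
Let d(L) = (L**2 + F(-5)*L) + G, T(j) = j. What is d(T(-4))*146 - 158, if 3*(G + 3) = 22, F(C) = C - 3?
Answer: 22448/3 ≈ 7482.7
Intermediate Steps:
F(C) = -3 + C
G = 13/3 (G = -3 + (1/3)*22 = -3 + 22/3 = 13/3 ≈ 4.3333)
d(L) = 13/3 + L**2 - 8*L (d(L) = (L**2 + (-3 - 5)*L) + 13/3 = (L**2 - 8*L) + 13/3 = 13/3 + L**2 - 8*L)
d(T(-4))*146 - 158 = (13/3 + (-4)**2 - 8*(-4))*146 - 158 = (13/3 + 16 + 32)*146 - 158 = (157/3)*146 - 158 = 22922/3 - 158 = 22448/3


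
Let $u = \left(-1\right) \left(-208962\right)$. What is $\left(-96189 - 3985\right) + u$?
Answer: $108788$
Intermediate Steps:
$u = 208962$
$\left(-96189 - 3985\right) + u = \left(-96189 - 3985\right) + 208962 = -100174 + 208962 = 108788$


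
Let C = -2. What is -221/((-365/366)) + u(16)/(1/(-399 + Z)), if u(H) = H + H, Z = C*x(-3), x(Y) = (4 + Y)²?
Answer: -4602794/365 ≈ -12610.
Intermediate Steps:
Z = -2 (Z = -2*(4 - 3)² = -2*1² = -2*1 = -2)
u(H) = 2*H
-221/((-365/366)) + u(16)/(1/(-399 + Z)) = -221/((-365/366)) + (2*16)/(1/(-399 - 2)) = -221/((-365*1/366)) + 32/(1/(-401)) = -221/(-365/366) + 32/(-1/401) = -221*(-366/365) + 32*(-401) = 80886/365 - 12832 = -4602794/365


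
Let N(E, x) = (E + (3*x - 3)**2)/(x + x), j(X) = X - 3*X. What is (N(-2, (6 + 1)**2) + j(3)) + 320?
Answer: 3679/7 ≈ 525.57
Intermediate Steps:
j(X) = -2*X
N(E, x) = (E + (-3 + 3*x)**2)/(2*x) (N(E, x) = (E + (-3 + 3*x)**2)/((2*x)) = (E + (-3 + 3*x)**2)*(1/(2*x)) = (E + (-3 + 3*x)**2)/(2*x))
(N(-2, (6 + 1)**2) + j(3)) + 320 = ((-2 + 9*(-1 + (6 + 1)**2)**2)/(2*((6 + 1)**2)) - 2*3) + 320 = ((-2 + 9*(-1 + 7**2)**2)/(2*(7**2)) - 6) + 320 = ((1/2)*(-2 + 9*(-1 + 49)**2)/49 - 6) + 320 = ((1/2)*(1/49)*(-2 + 9*48**2) - 6) + 320 = ((1/2)*(1/49)*(-2 + 9*2304) - 6) + 320 = ((1/2)*(1/49)*(-2 + 20736) - 6) + 320 = ((1/2)*(1/49)*20734 - 6) + 320 = (1481/7 - 6) + 320 = 1439/7 + 320 = 3679/7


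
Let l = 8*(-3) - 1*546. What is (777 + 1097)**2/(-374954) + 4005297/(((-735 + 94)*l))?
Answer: 36444666203/22832823830 ≈ 1.5962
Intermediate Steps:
l = -570 (l = -24 - 546 = -570)
(777 + 1097)**2/(-374954) + 4005297/(((-735 + 94)*l)) = (777 + 1097)**2/(-374954) + 4005297/(((-735 + 94)*(-570))) = 1874**2*(-1/374954) + 4005297/((-641*(-570))) = 3511876*(-1/374954) + 4005297/365370 = -1755938/187477 + 4005297*(1/365370) = -1755938/187477 + 1335099/121790 = 36444666203/22832823830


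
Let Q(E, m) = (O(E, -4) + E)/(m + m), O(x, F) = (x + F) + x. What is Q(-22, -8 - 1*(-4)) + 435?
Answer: 1775/4 ≈ 443.75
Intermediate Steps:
O(x, F) = F + 2*x (O(x, F) = (F + x) + x = F + 2*x)
Q(E, m) = (-4 + 3*E)/(2*m) (Q(E, m) = ((-4 + 2*E) + E)/(m + m) = (-4 + 3*E)/((2*m)) = (-4 + 3*E)*(1/(2*m)) = (-4 + 3*E)/(2*m))
Q(-22, -8 - 1*(-4)) + 435 = (-4 + 3*(-22))/(2*(-8 - 1*(-4))) + 435 = (-4 - 66)/(2*(-8 + 4)) + 435 = (1/2)*(-70)/(-4) + 435 = (1/2)*(-1/4)*(-70) + 435 = 35/4 + 435 = 1775/4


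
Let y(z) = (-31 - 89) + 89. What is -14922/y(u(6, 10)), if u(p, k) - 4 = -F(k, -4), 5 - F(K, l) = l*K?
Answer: 14922/31 ≈ 481.35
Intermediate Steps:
F(K, l) = 5 - K*l (F(K, l) = 5 - l*K = 5 - K*l)
u(p, k) = -1 - 4*k (u(p, k) = 4 - (5 - 1*k*(-4)) = 4 - (5 + 4*k) = 4 + (-5 - 4*k) = -1 - 4*k)
y(z) = -31 (y(z) = -120 + 89 = -31)
-14922/y(u(6, 10)) = -14922/(-31) = -14922*(-1/31) = 14922/31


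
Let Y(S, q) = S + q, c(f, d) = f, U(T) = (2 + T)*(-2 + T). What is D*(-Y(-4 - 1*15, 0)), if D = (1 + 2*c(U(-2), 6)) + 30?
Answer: 589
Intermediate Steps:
U(T) = (-2 + T)*(2 + T)
D = 31 (D = (1 + 2*(-4 + (-2)²)) + 30 = (1 + 2*(-4 + 4)) + 30 = (1 + 2*0) + 30 = (1 + 0) + 30 = 1 + 30 = 31)
D*(-Y(-4 - 1*15, 0)) = 31*(-((-4 - 1*15) + 0)) = 31*(-((-4 - 15) + 0)) = 31*(-(-19 + 0)) = 31*(-1*(-19)) = 31*19 = 589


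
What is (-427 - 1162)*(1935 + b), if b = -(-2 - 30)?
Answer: -3125563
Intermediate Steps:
b = 32 (b = -1*(-32) = 32)
(-427 - 1162)*(1935 + b) = (-427 - 1162)*(1935 + 32) = -1589*1967 = -3125563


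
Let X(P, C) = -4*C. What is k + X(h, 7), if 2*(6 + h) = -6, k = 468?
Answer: 440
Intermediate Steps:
h = -9 (h = -6 + (½)*(-6) = -6 - 3 = -9)
k + X(h, 7) = 468 - 4*7 = 468 - 28 = 440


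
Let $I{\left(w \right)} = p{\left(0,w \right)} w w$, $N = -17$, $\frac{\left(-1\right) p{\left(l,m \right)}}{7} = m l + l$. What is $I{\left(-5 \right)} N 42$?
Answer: $0$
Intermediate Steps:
$p{\left(l,m \right)} = - 7 l - 7 l m$ ($p{\left(l,m \right)} = - 7 \left(m l + l\right) = - 7 \left(l m + l\right) = - 7 \left(l + l m\right) = - 7 l - 7 l m$)
$I{\left(w \right)} = 0$ ($I{\left(w \right)} = \left(-7\right) 0 \left(1 + w\right) w w = 0 w w = 0 w = 0$)
$I{\left(-5 \right)} N 42 = 0 \left(-17\right) 42 = 0 \cdot 42 = 0$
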